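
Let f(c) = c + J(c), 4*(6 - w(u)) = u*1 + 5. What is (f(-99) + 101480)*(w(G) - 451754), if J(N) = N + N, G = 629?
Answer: -91450510779/2 ≈ -4.5725e+10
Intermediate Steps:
w(u) = 19/4 - u/4 (w(u) = 6 - (u*1 + 5)/4 = 6 - (u + 5)/4 = 6 - (5 + u)/4 = 6 + (-5/4 - u/4) = 19/4 - u/4)
J(N) = 2*N
f(c) = 3*c (f(c) = c + 2*c = 3*c)
(f(-99) + 101480)*(w(G) - 451754) = (3*(-99) + 101480)*((19/4 - ¼*629) - 451754) = (-297 + 101480)*((19/4 - 629/4) - 451754) = 101183*(-305/2 - 451754) = 101183*(-903813/2) = -91450510779/2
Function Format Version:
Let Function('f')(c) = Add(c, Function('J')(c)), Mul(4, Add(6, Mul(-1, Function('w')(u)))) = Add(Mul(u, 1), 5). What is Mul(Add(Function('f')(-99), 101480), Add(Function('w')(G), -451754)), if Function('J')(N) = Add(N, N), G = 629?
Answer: Rational(-91450510779, 2) ≈ -4.5725e+10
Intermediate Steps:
Function('w')(u) = Add(Rational(19, 4), Mul(Rational(-1, 4), u)) (Function('w')(u) = Add(6, Mul(Rational(-1, 4), Add(Mul(u, 1), 5))) = Add(6, Mul(Rational(-1, 4), Add(u, 5))) = Add(6, Mul(Rational(-1, 4), Add(5, u))) = Add(6, Add(Rational(-5, 4), Mul(Rational(-1, 4), u))) = Add(Rational(19, 4), Mul(Rational(-1, 4), u)))
Function('J')(N) = Mul(2, N)
Function('f')(c) = Mul(3, c) (Function('f')(c) = Add(c, Mul(2, c)) = Mul(3, c))
Mul(Add(Function('f')(-99), 101480), Add(Function('w')(G), -451754)) = Mul(Add(Mul(3, -99), 101480), Add(Add(Rational(19, 4), Mul(Rational(-1, 4), 629)), -451754)) = Mul(Add(-297, 101480), Add(Add(Rational(19, 4), Rational(-629, 4)), -451754)) = Mul(101183, Add(Rational(-305, 2), -451754)) = Mul(101183, Rational(-903813, 2)) = Rational(-91450510779, 2)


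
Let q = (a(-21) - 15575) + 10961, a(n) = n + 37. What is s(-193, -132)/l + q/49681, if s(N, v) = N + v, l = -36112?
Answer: -149896651/1794080272 ≈ -0.083551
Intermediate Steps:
a(n) = 37 + n
q = -4598 (q = ((37 - 21) - 15575) + 10961 = (16 - 15575) + 10961 = -15559 + 10961 = -4598)
s(-193, -132)/l + q/49681 = (-193 - 132)/(-36112) - 4598/49681 = -325*(-1/36112) - 4598*1/49681 = 325/36112 - 4598/49681 = -149896651/1794080272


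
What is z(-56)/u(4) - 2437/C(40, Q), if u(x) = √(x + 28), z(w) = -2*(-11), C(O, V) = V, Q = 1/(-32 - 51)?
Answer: 202271 + 11*√2/4 ≈ 2.0228e+5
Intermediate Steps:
Q = -1/83 (Q = 1/(-83) = -1/83 ≈ -0.012048)
z(w) = 22
u(x) = √(28 + x)
z(-56)/u(4) - 2437/C(40, Q) = 22/(√(28 + 4)) - 2437/(-1/83) = 22/(√32) - 2437*(-83) = 22/((4*√2)) + 202271 = 22*(√2/8) + 202271 = 11*√2/4 + 202271 = 202271 + 11*√2/4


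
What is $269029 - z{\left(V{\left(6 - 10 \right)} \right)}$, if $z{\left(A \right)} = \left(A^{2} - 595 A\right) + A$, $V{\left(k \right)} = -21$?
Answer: $256114$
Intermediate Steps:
$z{\left(A \right)} = A^{2} - 594 A$
$269029 - z{\left(V{\left(6 - 10 \right)} \right)} = 269029 - - 21 \left(-594 - 21\right) = 269029 - \left(-21\right) \left(-615\right) = 269029 - 12915 = 256114$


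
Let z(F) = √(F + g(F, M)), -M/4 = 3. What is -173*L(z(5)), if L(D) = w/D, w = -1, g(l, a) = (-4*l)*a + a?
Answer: 173*√233/233 ≈ 11.334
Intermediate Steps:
M = -12 (M = -4*3 = -12)
g(l, a) = a - 4*a*l (g(l, a) = -4*a*l + a = a - 4*a*l)
z(F) = √(-12 + 49*F) (z(F) = √(F - 12*(1 - 4*F)) = √(F + (-12 + 48*F)) = √(-12 + 49*F))
L(D) = -1/D
-173*L(z(5)) = -(-173)/(√(-12 + 49*5)) = -(-173)/(√(-12 + 245)) = -(-173)/(√233) = -(-173)*√233/233 = 173*√233/233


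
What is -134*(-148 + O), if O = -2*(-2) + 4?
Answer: 18760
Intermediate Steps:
O = 8 (O = 4 + 4 = 8)
-134*(-148 + O) = -134*(-148 + 8) = -134*(-140) = 18760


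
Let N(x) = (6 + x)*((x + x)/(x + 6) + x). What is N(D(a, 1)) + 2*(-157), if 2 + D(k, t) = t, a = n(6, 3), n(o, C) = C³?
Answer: -321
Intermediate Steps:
a = 27 (a = 3³ = 27)
D(k, t) = -2 + t
N(x) = (6 + x)*(x + 2*x/(6 + x)) (N(x) = (6 + x)*((2*x)/(6 + x) + x) = (6 + x)*(2*x/(6 + x) + x) = (6 + x)*(x + 2*x/(6 + x)))
N(D(a, 1)) + 2*(-157) = (-2 + 1)*(8 + (-2 + 1)) + 2*(-157) = -(8 - 1) - 314 = -1*7 - 314 = -7 - 314 = -321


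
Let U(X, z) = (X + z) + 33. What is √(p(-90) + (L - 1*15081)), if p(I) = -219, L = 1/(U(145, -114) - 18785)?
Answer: I*√5362280386021/18721 ≈ 123.69*I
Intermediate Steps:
U(X, z) = 33 + X + z
L = -1/18721 (L = 1/((33 + 145 - 114) - 18785) = 1/(64 - 18785) = 1/(-18721) = -1/18721 ≈ -5.3416e-5)
√(p(-90) + (L - 1*15081)) = √(-219 + (-1/18721 - 1*15081)) = √(-219 + (-1/18721 - 15081)) = √(-219 - 282331402/18721) = √(-286431301/18721) = I*√5362280386021/18721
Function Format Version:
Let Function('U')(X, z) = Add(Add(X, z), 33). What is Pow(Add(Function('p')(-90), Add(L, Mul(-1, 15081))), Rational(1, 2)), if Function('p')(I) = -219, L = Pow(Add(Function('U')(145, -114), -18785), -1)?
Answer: Mul(Rational(1, 18721), I, Pow(5362280386021, Rational(1, 2))) ≈ Mul(123.69, I)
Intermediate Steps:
Function('U')(X, z) = Add(33, X, z)
L = Rational(-1, 18721) (L = Pow(Add(Add(33, 145, -114), -18785), -1) = Pow(Add(64, -18785), -1) = Pow(-18721, -1) = Rational(-1, 18721) ≈ -5.3416e-5)
Pow(Add(Function('p')(-90), Add(L, Mul(-1, 15081))), Rational(1, 2)) = Pow(Add(-219, Add(Rational(-1, 18721), Mul(-1, 15081))), Rational(1, 2)) = Pow(Add(-219, Add(Rational(-1, 18721), -15081)), Rational(1, 2)) = Pow(Add(-219, Rational(-282331402, 18721)), Rational(1, 2)) = Pow(Rational(-286431301, 18721), Rational(1, 2)) = Mul(Rational(1, 18721), I, Pow(5362280386021, Rational(1, 2)))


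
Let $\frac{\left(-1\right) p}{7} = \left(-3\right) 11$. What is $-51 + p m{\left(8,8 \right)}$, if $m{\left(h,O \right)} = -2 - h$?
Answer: $-2361$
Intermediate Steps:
$p = 231$ ($p = - 7 \left(\left(-3\right) 11\right) = \left(-7\right) \left(-33\right) = 231$)
$-51 + p m{\left(8,8 \right)} = -51 + 231 \left(-2 - 8\right) = -51 + 231 \left(-10\right) = -51 - 2310 = -2361$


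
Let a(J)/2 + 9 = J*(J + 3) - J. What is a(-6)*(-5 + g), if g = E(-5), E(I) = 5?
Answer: 0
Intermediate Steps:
g = 5
a(J) = -18 - 2*J + 2*J*(3 + J) (a(J) = -18 + 2*(J*(J + 3) - J) = -18 + 2*(J*(3 + J) - J) = -18 + 2*(-J + J*(3 + J)) = -18 + (-2*J + 2*J*(3 + J)) = -18 - 2*J + 2*J*(3 + J))
a(-6)*(-5 + g) = (-18 + 2*(-6)² + 4*(-6))*(-5 + 5) = (-18 + 2*36 - 24)*0 = (-18 + 72 - 24)*0 = 30*0 = 0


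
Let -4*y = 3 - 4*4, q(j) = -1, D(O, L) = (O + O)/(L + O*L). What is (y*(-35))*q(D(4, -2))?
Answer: 455/4 ≈ 113.75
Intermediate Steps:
D(O, L) = 2*O/(L + L*O) (D(O, L) = (2*O)/(L + L*O) = 2*O/(L + L*O))
y = 13/4 (y = -(3 - 4*4)/4 = -(3 - 16)/4 = -¼*(-13) = 13/4 ≈ 3.2500)
(y*(-35))*q(D(4, -2)) = ((13/4)*(-35))*(-1) = -455/4*(-1) = 455/4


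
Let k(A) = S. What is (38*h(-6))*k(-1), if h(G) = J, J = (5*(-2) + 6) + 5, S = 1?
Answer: 38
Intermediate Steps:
J = 1 (J = (-10 + 6) + 5 = -4 + 5 = 1)
k(A) = 1
h(G) = 1
(38*h(-6))*k(-1) = (38*1)*1 = 38*1 = 38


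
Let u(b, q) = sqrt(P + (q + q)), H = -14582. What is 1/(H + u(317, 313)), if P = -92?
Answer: -7291/106317095 - sqrt(534)/212634190 ≈ -6.8687e-5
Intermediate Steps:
u(b, q) = sqrt(-92 + 2*q) (u(b, q) = sqrt(-92 + (q + q)) = sqrt(-92 + 2*q))
1/(H + u(317, 313)) = 1/(-14582 + sqrt(-92 + 2*313)) = 1/(-14582 + sqrt(-92 + 626)) = 1/(-14582 + sqrt(534))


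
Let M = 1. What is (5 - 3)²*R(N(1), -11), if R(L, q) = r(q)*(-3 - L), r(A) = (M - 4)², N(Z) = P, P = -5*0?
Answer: -108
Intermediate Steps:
P = 0
N(Z) = 0
r(A) = 9 (r(A) = (1 - 4)² = (-3)² = 9)
R(L, q) = -27 - 9*L (R(L, q) = 9*(-3 - L) = -27 - 9*L)
(5 - 3)²*R(N(1), -11) = (5 - 3)²*(-27 - 9*0) = 2²*(-27 + 0) = 4*(-27) = -108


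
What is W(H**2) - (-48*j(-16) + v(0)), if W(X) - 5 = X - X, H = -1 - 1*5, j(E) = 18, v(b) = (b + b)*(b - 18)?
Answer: 869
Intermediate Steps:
v(b) = 2*b*(-18 + b) (v(b) = (2*b)*(-18 + b) = 2*b*(-18 + b))
H = -6 (H = -1 - 5 = -6)
W(X) = 5 (W(X) = 5 + (X - X) = 5 + 0 = 5)
W(H**2) - (-48*j(-16) + v(0)) = 5 - (-48*18 + 2*0*(-18 + 0)) = 5 - (-864 + 2*0*(-18)) = 5 - (-864 + 0) = 5 - 1*(-864) = 5 + 864 = 869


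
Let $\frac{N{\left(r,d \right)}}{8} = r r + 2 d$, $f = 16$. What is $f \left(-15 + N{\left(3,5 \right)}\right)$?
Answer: $2192$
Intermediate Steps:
$N{\left(r,d \right)} = 8 r^{2} + 16 d$ ($N{\left(r,d \right)} = 8 \left(r r + 2 d\right) = 8 \left(r^{2} + 2 d\right) = 8 r^{2} + 16 d$)
$f \left(-15 + N{\left(3,5 \right)}\right) = 16 \left(-15 + \left(8 \cdot 3^{2} + 16 \cdot 5\right)\right) = 16 \left(-15 + \left(8 \cdot 9 + 80\right)\right) = 16 \left(-15 + \left(72 + 80\right)\right) = 16 \left(-15 + 152\right) = 16 \cdot 137 = 2192$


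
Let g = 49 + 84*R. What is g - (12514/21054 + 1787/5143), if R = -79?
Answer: -356673549407/54140361 ≈ -6587.9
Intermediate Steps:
g = -6587 (g = 49 + 84*(-79) = 49 - 6636 = -6587)
g - (12514/21054 + 1787/5143) = -6587 - (12514/21054 + 1787/5143) = -6587 - (12514*(1/21054) + 1787*(1/5143)) = -6587 - (6257/10527 + 1787/5143) = -6587 - 1*50991500/54140361 = -6587 - 50991500/54140361 = -356673549407/54140361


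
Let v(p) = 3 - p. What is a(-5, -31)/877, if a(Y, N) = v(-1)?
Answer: 4/877 ≈ 0.0045610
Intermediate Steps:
a(Y, N) = 4 (a(Y, N) = 3 - 1*(-1) = 3 + 1 = 4)
a(-5, -31)/877 = 4/877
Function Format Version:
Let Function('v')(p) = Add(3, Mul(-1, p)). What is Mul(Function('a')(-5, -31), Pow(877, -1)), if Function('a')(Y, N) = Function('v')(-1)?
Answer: Rational(4, 877) ≈ 0.0045610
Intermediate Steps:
Function('a')(Y, N) = 4 (Function('a')(Y, N) = Add(3, Mul(-1, -1)) = Add(3, 1) = 4)
Mul(Function('a')(-5, -31), Pow(877, -1)) = Mul(4, Pow(877, -1)) = Mul(4, Rational(1, 877)) = Rational(4, 877)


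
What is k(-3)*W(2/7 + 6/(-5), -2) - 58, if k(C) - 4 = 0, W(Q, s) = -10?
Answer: -98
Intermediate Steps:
k(C) = 4 (k(C) = 4 + 0 = 4)
k(-3)*W(2/7 + 6/(-5), -2) - 58 = 4*(-10) - 58 = -40 - 58 = -98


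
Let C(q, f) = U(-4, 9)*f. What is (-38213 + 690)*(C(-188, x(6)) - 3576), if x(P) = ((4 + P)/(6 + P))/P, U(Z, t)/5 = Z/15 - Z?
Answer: 3620294086/27 ≈ 1.3408e+8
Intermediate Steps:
U(Z, t) = -14*Z/3 (U(Z, t) = 5*(Z/15 - Z) = 5*(-14*Z/15) = -14*Z/3)
x(P) = (4 + P)/(P*(6 + P)) (x(P) = ((4 + P)/(6 + P))/P = (4 + P)/(P*(6 + P)))
C(q, f) = 56*f/3 (C(q, f) = (-14/3*(-4))*f = 56*f/3)
(-38213 + 690)*(C(-188, x(6)) - 3576) = (-38213 + 690)*(56*((4 + 6)/(6*(6 + 6)))/3 - 3576) = -37523*(56*((⅙)*10/12)/3 - 3576) = -37523*(56*((⅙)*(1/12)*10)/3 - 3576) = -37523*((56/3)*(5/36) - 3576) = -37523*(70/27 - 3576) = -37523*(-96482/27) = 3620294086/27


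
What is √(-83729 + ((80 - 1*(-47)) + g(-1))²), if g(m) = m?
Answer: I*√67853 ≈ 260.49*I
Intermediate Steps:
√(-83729 + ((80 - 1*(-47)) + g(-1))²) = √(-83729 + ((80 - 1*(-47)) - 1)²) = √(-83729 + ((80 + 47) - 1)²) = √(-83729 + (127 - 1)²) = √(-83729 + 126²) = √(-83729 + 15876) = √(-67853) = I*√67853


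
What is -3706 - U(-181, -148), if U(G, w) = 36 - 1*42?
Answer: -3700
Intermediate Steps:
U(G, w) = -6 (U(G, w) = 36 - 42 = -6)
-3706 - U(-181, -148) = -3706 - 1*(-6) = -3706 + 6 = -3700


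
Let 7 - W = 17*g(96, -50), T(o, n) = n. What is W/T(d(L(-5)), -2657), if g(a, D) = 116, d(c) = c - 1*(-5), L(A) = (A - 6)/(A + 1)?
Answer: 1965/2657 ≈ 0.73956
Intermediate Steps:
L(A) = (-6 + A)/(1 + A)
d(c) = 5 + c (d(c) = c + 5 = 5 + c)
W = -1965 (W = 7 - 17*116 = 7 - 1*1972 = 7 - 1972 = -1965)
W/T(d(L(-5)), -2657) = -1965/(-2657) = -1965*(-1/2657) = 1965/2657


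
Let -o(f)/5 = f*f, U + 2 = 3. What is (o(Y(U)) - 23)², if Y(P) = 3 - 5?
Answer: 1849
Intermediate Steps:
U = 1 (U = -2 + 3 = 1)
Y(P) = -2
o(f) = -5*f² (o(f) = -5*f*f = -5*f²)
(o(Y(U)) - 23)² = (-5*(-2)² - 23)² = (-5*4 - 23)² = (-20 - 23)² = (-43)² = 1849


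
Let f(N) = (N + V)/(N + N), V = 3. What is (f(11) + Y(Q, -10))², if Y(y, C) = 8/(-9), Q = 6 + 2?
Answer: 625/9801 ≈ 0.063769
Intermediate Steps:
Q = 8
f(N) = (3 + N)/(2*N) (f(N) = (N + 3)/(N + N) = (3 + N)/((2*N)) = (3 + N)*(1/(2*N)) = (3 + N)/(2*N))
Y(y, C) = -8/9 (Y(y, C) = 8*(-⅑) = -8/9)
(f(11) + Y(Q, -10))² = ((½)*(3 + 11)/11 - 8/9)² = ((½)*(1/11)*14 - 8/9)² = (7/11 - 8/9)² = (-25/99)² = 625/9801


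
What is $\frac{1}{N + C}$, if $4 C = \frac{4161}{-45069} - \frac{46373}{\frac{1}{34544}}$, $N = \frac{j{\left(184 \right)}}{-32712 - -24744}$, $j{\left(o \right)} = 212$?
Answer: $- \frac{360552}{144392865527771} \approx -2.497 \cdot 10^{-9}$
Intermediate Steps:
$N = - \frac{53}{1992}$ ($N = \frac{212}{-32712 - -24744} = \frac{212}{-32712 + 24744} = \frac{212}{-7968} = 212 \left(- \frac{1}{7968}\right) = - \frac{53}{1992} \approx -0.026606$)
$C = - \frac{24065477586363}{60092}$ ($C = \frac{\frac{4161}{-45069} - \frac{46373}{\frac{1}{34544}}}{4} = \frac{4161 \left(- \frac{1}{45069}\right) - 46373 \frac{1}{\frac{1}{34544}}}{4} = \frac{- \frac{1387}{15023} - 1601908912}{4} = \frac{1}{4} \left(- \frac{24065477586363}{15023}\right) = - \frac{24065477586363}{60092} \approx -4.0048 \cdot 10^{8}$)
$\frac{1}{N + C} = \frac{1}{- \frac{53}{1992} - \frac{24065477586363}{60092}} = \frac{1}{- \frac{144392865527771}{360552}} = - \frac{360552}{144392865527771}$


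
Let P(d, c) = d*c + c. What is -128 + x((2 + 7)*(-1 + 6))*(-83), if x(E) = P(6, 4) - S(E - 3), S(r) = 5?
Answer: -2037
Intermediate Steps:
P(d, c) = c + c*d (P(d, c) = c*d + c = c + c*d)
x(E) = 23 (x(E) = 4*(1 + 6) - 1*5 = 4*7 - 5 = 28 - 5 = 23)
-128 + x((2 + 7)*(-1 + 6))*(-83) = -128 + 23*(-83) = -128 - 1909 = -2037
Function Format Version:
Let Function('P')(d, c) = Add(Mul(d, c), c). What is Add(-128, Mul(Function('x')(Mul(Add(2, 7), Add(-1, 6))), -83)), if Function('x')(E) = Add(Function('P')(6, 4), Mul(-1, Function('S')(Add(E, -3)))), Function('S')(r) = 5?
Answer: -2037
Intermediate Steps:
Function('P')(d, c) = Add(c, Mul(c, d)) (Function('P')(d, c) = Add(Mul(c, d), c) = Add(c, Mul(c, d)))
Function('x')(E) = 23 (Function('x')(E) = Add(Mul(4, Add(1, 6)), Mul(-1, 5)) = Add(Mul(4, 7), -5) = Add(28, -5) = 23)
Add(-128, Mul(Function('x')(Mul(Add(2, 7), Add(-1, 6))), -83)) = Add(-128, Mul(23, -83)) = Add(-128, -1909) = -2037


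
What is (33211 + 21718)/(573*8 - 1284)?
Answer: 54929/3300 ≈ 16.645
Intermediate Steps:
(33211 + 21718)/(573*8 - 1284) = 54929/(4584 - 1284) = 54929/3300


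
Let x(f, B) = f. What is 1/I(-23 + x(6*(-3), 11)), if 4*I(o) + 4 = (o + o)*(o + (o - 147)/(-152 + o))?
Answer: 386/316339 ≈ 0.0012202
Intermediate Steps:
I(o) = -1 + o*(o + (-147 + o)/(-152 + o))/2 (I(o) = -1 + ((o + o)*(o + (o - 147)/(-152 + o)))/4 = -1 + ((2*o)*(o + (-147 + o)/(-152 + o)))/4 = -1 + (2*o*(o + (-147 + o)/(-152 + o)))/4 = -1 + o*(o + (-147 + o)/(-152 + o))/2)
1/I(-23 + x(6*(-3), 11)) = 1/((304 + (-23 + 6*(-3))³ - 151*(-23 + 6*(-3))² - 149*(-23 + 6*(-3)))/(2*(-152 + (-23 + 6*(-3))))) = 1/((304 + (-23 - 18)³ - 151*(-23 - 18)² - 149*(-23 - 18))/(2*(-152 + (-23 - 18)))) = 1/((304 + (-41)³ - 151*(-41)² - 149*(-41))/(2*(-152 - 41))) = 1/((½)*(304 - 68921 - 151*1681 + 6109)/(-193)) = 1/((½)*(-1/193)*(304 - 68921 - 253831 + 6109)) = 1/((½)*(-1/193)*(-316339)) = 1/(316339/386) = 386/316339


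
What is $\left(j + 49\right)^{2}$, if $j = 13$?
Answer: $3844$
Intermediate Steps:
$\left(j + 49\right)^{2} = \left(13 + 49\right)^{2} = 62^{2} = 3844$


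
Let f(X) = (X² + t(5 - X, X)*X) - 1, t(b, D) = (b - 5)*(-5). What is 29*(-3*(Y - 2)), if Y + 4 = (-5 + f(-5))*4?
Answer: -49590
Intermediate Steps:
t(b, D) = 25 - 5*b (t(b, D) = (-5 + b)*(-5) = 25 - 5*b)
f(X) = -1 + 6*X² (f(X) = (X² + (25 - 5*(5 - X))*X) - 1 = (X² + (25 + (-25 + 5*X))*X) - 1 = (X² + (5*X)*X) - 1 = (X² + 5*X²) - 1 = 6*X² - 1 = -1 + 6*X²)
Y = 572 (Y = -4 + (-5 + (-1 + 6*(-5)²))*4 = -4 + (-5 + (-1 + 6*25))*4 = -4 + (-5 + (-1 + 150))*4 = -4 + (-5 + 149)*4 = -4 + 144*4 = -4 + 576 = 572)
29*(-3*(Y - 2)) = 29*(-3*(572 - 2)) = 29*(-3*570) = 29*(-1710) = -49590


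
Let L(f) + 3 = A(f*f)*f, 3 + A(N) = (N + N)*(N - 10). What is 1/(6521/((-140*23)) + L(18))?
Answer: 3220/11793047059 ≈ 2.7304e-7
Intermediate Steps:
A(N) = -3 + 2*N*(-10 + N) (A(N) = -3 + (N + N)*(N - 10) = -3 + (2*N)*(-10 + N) = -3 + 2*N*(-10 + N))
L(f) = -3 + f*(-3 - 20*f**2 + 2*f**4) (L(f) = -3 + (-3 - 20*f*f + 2*(f*f)**2)*f = -3 + (-3 - 20*f**2 + 2*(f**2)**2)*f = -3 + (-3 - 20*f**2 + 2*f**4)*f = -3 + f*(-3 - 20*f**2 + 2*f**4))
1/(6521/((-140*23)) + L(18)) = 1/(6521/((-140*23)) + (-3 - 20*18**3 - 3*18 + 2*18**5)) = 1/(6521/(-3220) + (-3 - 20*5832 - 54 + 2*1889568)) = 1/(6521*(-1/3220) + (-3 - 116640 - 54 + 3779136)) = 1/(-6521/3220 + 3662439) = 1/(11793047059/3220) = 3220/11793047059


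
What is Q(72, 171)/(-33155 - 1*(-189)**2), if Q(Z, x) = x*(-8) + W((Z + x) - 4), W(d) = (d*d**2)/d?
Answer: -55753/68876 ≈ -0.80947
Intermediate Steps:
W(d) = d**2 (W(d) = d**3/d = d**2)
Q(Z, x) = (-4 + Z + x)**2 - 8*x (Q(Z, x) = x*(-8) + ((Z + x) - 4)**2 = -8*x + (-4 + Z + x)**2 = (-4 + Z + x)**2 - 8*x)
Q(72, 171)/(-33155 - 1*(-189)**2) = ((-4 + 72 + 171)**2 - 8*171)/(-33155 - 1*(-189)**2) = (239**2 - 1368)/(-33155 - 1*35721) = (57121 - 1368)/(-33155 - 35721) = 55753/(-68876) = 55753*(-1/68876) = -55753/68876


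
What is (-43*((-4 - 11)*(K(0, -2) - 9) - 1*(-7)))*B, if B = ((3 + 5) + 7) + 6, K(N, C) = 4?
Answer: -74046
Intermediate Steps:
B = 21 (B = (8 + 7) + 6 = 15 + 6 = 21)
(-43*((-4 - 11)*(K(0, -2) - 9) - 1*(-7)))*B = -43*((-4 - 11)*(4 - 9) - 1*(-7))*21 = -43*(-15*(-5) + 7)*21 = -43*(75 + 7)*21 = -43*82*21 = -3526*21 = -74046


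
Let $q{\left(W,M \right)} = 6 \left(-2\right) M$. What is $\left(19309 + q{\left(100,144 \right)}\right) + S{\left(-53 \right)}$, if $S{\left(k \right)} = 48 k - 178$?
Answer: $14859$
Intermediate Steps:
$q{\left(W,M \right)} = - 12 M$
$S{\left(k \right)} = -178 + 48 k$
$\left(19309 + q{\left(100,144 \right)}\right) + S{\left(-53 \right)} = \left(19309 - 1728\right) + \left(-178 + 48 \left(-53\right)\right) = \left(19309 - 1728\right) - 2722 = 17581 - 2722 = 14859$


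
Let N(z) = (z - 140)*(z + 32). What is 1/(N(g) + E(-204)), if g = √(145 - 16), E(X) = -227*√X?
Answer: -1/(4351 + 108*√129 + 454*I*√51) ≈ -0.00013401 + 7.7896e-5*I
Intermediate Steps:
g = √129 ≈ 11.358
N(z) = (-140 + z)*(32 + z)
1/(N(g) + E(-204)) = 1/((-4480 + (√129)² - 108*√129) - 454*I*√51) = 1/((-4480 + 129 - 108*√129) - 454*I*√51) = 1/((-4351 - 108*√129) - 454*I*√51) = 1/(-4351 - 108*√129 - 454*I*√51)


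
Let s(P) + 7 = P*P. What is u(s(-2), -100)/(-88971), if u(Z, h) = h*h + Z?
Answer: -9997/88971 ≈ -0.11236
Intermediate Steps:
s(P) = -7 + P² (s(P) = -7 + P*P = -7 + P²)
u(Z, h) = Z + h² (u(Z, h) = h² + Z = Z + h²)
u(s(-2), -100)/(-88971) = ((-7 + (-2)²) + (-100)²)/(-88971) = ((-7 + 4) + 10000)*(-1/88971) = (-3 + 10000)*(-1/88971) = 9997*(-1/88971) = -9997/88971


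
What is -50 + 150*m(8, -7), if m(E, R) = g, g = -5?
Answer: -800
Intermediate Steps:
m(E, R) = -5
-50 + 150*m(8, -7) = -50 + 150*(-5) = -50 - 750 = -800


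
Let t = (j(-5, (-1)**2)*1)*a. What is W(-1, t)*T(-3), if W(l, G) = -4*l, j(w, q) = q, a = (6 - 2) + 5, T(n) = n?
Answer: -12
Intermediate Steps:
a = 9 (a = 4 + 5 = 9)
t = 9 (t = ((-1)**2*1)*9 = (1*1)*9 = 1*9 = 9)
W(-1, t)*T(-3) = -4*(-1)*(-3) = 4*(-3) = -12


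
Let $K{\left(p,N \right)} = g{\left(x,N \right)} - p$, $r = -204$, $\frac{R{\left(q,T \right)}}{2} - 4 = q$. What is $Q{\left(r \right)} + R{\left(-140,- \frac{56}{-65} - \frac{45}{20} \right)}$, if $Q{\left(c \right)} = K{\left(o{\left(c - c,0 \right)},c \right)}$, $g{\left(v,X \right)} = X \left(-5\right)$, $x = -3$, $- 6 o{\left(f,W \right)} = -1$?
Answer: $\frac{4487}{6} \approx 747.83$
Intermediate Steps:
$o{\left(f,W \right)} = \frac{1}{6}$ ($o{\left(f,W \right)} = \left(- \frac{1}{6}\right) \left(-1\right) = \frac{1}{6}$)
$R{\left(q,T \right)} = 8 + 2 q$
$g{\left(v,X \right)} = - 5 X$
$K{\left(p,N \right)} = - p - 5 N$ ($K{\left(p,N \right)} = - 5 N - p = - p - 5 N$)
$Q{\left(c \right)} = - \frac{1}{6} - 5 c$ ($Q{\left(c \right)} = \left(-1\right) \frac{1}{6} - 5 c = - \frac{1}{6} - 5 c$)
$Q{\left(r \right)} + R{\left(-140,- \frac{56}{-65} - \frac{45}{20} \right)} = \left(- \frac{1}{6} - -1020\right) + \left(8 + 2 \left(-140\right)\right) = \left(- \frac{1}{6} + 1020\right) + \left(8 - 280\right) = \frac{6119}{6} - 272 = \frac{4487}{6}$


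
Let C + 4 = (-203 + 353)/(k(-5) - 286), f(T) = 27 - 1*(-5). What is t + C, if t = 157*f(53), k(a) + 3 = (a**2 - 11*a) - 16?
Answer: 15058/3 ≈ 5019.3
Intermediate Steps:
k(a) = -19 + a**2 - 11*a (k(a) = -3 + ((a**2 - 11*a) - 16) = -3 + (-16 + a**2 - 11*a) = -19 + a**2 - 11*a)
f(T) = 32 (f(T) = 27 + 5 = 32)
C = -14/3 (C = -4 + (-203 + 353)/((-19 + (-5)**2 - 11*(-5)) - 286) = -4 + 150/((-19 + 25 + 55) - 286) = -4 + 150/(61 - 286) = -4 + 150/(-225) = -4 - 1/225*150 = -4 - 2/3 = -14/3 ≈ -4.6667)
t = 5024 (t = 157*32 = 5024)
t + C = 5024 - 14/3 = 15058/3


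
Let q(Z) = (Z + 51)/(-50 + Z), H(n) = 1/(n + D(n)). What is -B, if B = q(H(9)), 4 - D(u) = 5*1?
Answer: 409/399 ≈ 1.0251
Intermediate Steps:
D(u) = -1 (D(u) = 4 - 5 = -1)
H(n) = 1/(-1 + n) (H(n) = 1/(n - 1) = 1/(-1 + n))
q(Z) = (51 + Z)/(-50 + Z)
B = -409/399 (B = (51 + 1/(-1 + 9))/(-50 + 1/(-1 + 9)) = (51 + 1/8)/(-50 + 1/8) = (51 + ⅛)/(-50 + ⅛) = (409/8)/(-399/8) = -8/399*409/8 = -409/399 ≈ -1.0251)
-B = -1*(-409/399) = 409/399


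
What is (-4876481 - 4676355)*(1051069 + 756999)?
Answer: -17272177080848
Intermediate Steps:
(-4876481 - 4676355)*(1051069 + 756999) = -9552836*1808068 = -17272177080848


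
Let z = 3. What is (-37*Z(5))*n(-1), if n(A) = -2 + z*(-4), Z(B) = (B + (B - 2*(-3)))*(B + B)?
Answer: 82880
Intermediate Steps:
Z(B) = 2*B*(6 + 2*B) (Z(B) = (B + (B + 6))*(2*B) = (B + (6 + B))*(2*B) = (6 + 2*B)*(2*B) = 2*B*(6 + 2*B))
n(A) = -14 (n(A) = -2 + 3*(-4) = -2 - 12 = -14)
(-37*Z(5))*n(-1) = -148*5*(3 + 5)*(-14) = -148*5*8*(-14) = -37*160*(-14) = -5920*(-14) = 82880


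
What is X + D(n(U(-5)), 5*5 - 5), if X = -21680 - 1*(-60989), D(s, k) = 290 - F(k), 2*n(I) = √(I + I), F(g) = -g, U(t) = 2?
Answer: 39619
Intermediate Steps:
n(I) = √2*√I/2 (n(I) = √(I + I)/2 = √(2*I)/2 = (√2*√I)/2 = √2*√I/2)
D(s, k) = 290 + k (D(s, k) = 290 - (-1)*k = 290 + k)
X = 39309 (X = -21680 + 60989 = 39309)
X + D(n(U(-5)), 5*5 - 5) = 39309 + (290 + (5*5 - 5)) = 39309 + (290 + (25 - 5)) = 39309 + (290 + 20) = 39309 + 310 = 39619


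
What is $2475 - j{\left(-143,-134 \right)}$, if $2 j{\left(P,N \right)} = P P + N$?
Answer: $- \frac{15365}{2} \approx -7682.5$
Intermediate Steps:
$j{\left(P,N \right)} = \frac{N}{2} + \frac{P^{2}}{2}$ ($j{\left(P,N \right)} = \frac{P P + N}{2} = \frac{P^{2} + N}{2} = \frac{N + P^{2}}{2} = \frac{N}{2} + \frac{P^{2}}{2}$)
$2475 - j{\left(-143,-134 \right)} = 2475 - \left(\frac{1}{2} \left(-134\right) + \frac{\left(-143\right)^{2}}{2}\right) = 2475 - \left(-67 + \frac{1}{2} \cdot 20449\right) = 2475 - \left(-67 + \frac{20449}{2}\right) = 2475 - \frac{20315}{2} = - \frac{15365}{2}$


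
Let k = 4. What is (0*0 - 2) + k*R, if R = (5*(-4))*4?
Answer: -322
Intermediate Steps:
R = -80 (R = -20*4 = -80)
(0*0 - 2) + k*R = (0*0 - 2) + 4*(-80) = (0 - 2) - 320 = -2 - 320 = -322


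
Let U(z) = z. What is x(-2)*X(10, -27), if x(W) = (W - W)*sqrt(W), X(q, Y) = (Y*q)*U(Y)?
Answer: 0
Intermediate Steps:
X(q, Y) = q*Y**2 (X(q, Y) = (Y*q)*Y = q*Y**2)
x(W) = 0 (x(W) = 0*sqrt(W) = 0)
x(-2)*X(10, -27) = 0*(10*(-27)**2) = 0*(10*729) = 0*7290 = 0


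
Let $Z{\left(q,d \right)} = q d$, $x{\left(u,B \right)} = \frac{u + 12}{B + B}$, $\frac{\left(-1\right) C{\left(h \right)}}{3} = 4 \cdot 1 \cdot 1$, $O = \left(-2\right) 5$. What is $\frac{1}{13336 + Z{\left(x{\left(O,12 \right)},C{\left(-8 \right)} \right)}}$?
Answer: $\frac{1}{13335} \approx 7.4991 \cdot 10^{-5}$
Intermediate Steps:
$O = -10$
$C{\left(h \right)} = -12$ ($C{\left(h \right)} = - 3 \cdot 4 \cdot 1 \cdot 1 = - 3 \cdot 4 \cdot 1 = \left(-3\right) 4 = -12$)
$x{\left(u,B \right)} = \frac{12 + u}{2 B}$
$Z{\left(q,d \right)} = d q$
$\frac{1}{13336 + Z{\left(x{\left(O,12 \right)},C{\left(-8 \right)} \right)}} = \frac{1}{13336 - 12 \frac{12 - 10}{2 \cdot 12}} = \frac{1}{13336 - 12 \cdot \frac{1}{2} \cdot \frac{1}{12} \cdot 2} = \frac{1}{13336 - 1} = \frac{1}{13335}$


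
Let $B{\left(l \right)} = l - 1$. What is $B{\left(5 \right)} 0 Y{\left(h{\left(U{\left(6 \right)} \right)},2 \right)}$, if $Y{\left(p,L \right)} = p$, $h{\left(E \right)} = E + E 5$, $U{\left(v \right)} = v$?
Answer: $0$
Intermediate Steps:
$B{\left(l \right)} = -1 + l$
$h{\left(E \right)} = 6 E$ ($h{\left(E \right)} = E + 5 E = 6 E$)
$B{\left(5 \right)} 0 Y{\left(h{\left(U{\left(6 \right)} \right)},2 \right)} = \left(-1 + 5\right) 0 \cdot 6 \cdot 6 = 4 \cdot 0 \cdot 36 = 0 \cdot 36 = 0$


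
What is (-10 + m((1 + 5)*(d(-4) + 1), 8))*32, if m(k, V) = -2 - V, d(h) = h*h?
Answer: -640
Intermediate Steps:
d(h) = h**2
(-10 + m((1 + 5)*(d(-4) + 1), 8))*32 = (-10 + (-2 - 1*8))*32 = (-10 + (-2 - 8))*32 = (-10 - 10)*32 = -20*32 = -640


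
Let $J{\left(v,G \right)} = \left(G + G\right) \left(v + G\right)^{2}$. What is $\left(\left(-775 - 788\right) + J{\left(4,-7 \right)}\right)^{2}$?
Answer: $2852721$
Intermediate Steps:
$J{\left(v,G \right)} = 2 G \left(G + v\right)^{2}$
$\left(\left(-775 - 788\right) + J{\left(4,-7 \right)}\right)^{2} = \left(\left(-775 - 788\right) + 2 \left(-7\right) \left(-7 + 4\right)^{2}\right)^{2} = \left(\left(-775 - 788\right) + 2 \left(-7\right) \left(-3\right)^{2}\right)^{2} = \left(-1563 + 2 \left(-7\right) 9\right)^{2} = \left(-1563 - 126\right)^{2} = \left(-1689\right)^{2} = 2852721$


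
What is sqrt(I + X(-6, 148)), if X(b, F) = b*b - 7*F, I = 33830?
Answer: 7*sqrt(670) ≈ 181.19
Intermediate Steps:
X(b, F) = b**2 - 7*F
sqrt(I + X(-6, 148)) = sqrt(33830 + ((-6)**2 - 7*148)) = sqrt(33830 + (36 - 1036)) = sqrt(33830 - 1000) = sqrt(32830) = 7*sqrt(670)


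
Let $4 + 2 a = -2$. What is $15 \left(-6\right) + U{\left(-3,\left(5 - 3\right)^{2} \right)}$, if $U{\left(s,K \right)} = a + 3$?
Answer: $-90$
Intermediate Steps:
$a = -3$ ($a = -2 + \frac{1}{2} \left(-2\right) = -2 - 1 = -3$)
$U{\left(s,K \right)} = 0$ ($U{\left(s,K \right)} = -3 + 3 = 0$)
$15 \left(-6\right) + U{\left(-3,\left(5 - 3\right)^{2} \right)} = 15 \left(-6\right) + 0 = -90 + 0 = -90$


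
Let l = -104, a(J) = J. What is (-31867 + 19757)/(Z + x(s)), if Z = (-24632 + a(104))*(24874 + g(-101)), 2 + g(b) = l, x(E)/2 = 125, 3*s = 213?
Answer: 6055/303754627 ≈ 1.9934e-5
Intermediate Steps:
s = 71 (s = (1/3)*213 = 71)
x(E) = 250 (x(E) = 2*125 = 250)
g(b) = -106 (g(b) = -2 - 104 = -106)
Z = -607509504 (Z = (-24632 + 104)*(24874 - 106) = -24528*24768 = -607509504)
(-31867 + 19757)/(Z + x(s)) = (-31867 + 19757)/(-607509504 + 250) = -12110/(-607509254) = -12110*(-1/607509254) = 6055/303754627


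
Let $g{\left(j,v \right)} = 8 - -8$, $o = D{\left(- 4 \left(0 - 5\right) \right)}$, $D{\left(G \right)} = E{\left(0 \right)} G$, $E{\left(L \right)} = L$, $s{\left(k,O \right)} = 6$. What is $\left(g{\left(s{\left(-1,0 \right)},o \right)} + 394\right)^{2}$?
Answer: $168100$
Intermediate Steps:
$D{\left(G \right)} = 0$ ($D{\left(G \right)} = 0 G = 0$)
$o = 0$
$g{\left(j,v \right)} = 16$ ($g{\left(j,v \right)} = 8 + 8 = 16$)
$\left(g{\left(s{\left(-1,0 \right)},o \right)} + 394\right)^{2} = \left(16 + 394\right)^{2} = 410^{2} = 168100$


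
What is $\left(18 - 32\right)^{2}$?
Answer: $196$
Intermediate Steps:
$\left(18 - 32\right)^{2} = \left(-14\right)^{2} = 196$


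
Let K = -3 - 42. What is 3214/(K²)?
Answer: 3214/2025 ≈ 1.5872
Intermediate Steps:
K = -45
3214/(K²) = 3214/((-45)²) = 3214/2025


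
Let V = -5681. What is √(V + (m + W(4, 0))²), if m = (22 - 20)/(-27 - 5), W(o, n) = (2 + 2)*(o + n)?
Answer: I*√1389311/16 ≈ 73.668*I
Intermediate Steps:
W(o, n) = 4*n + 4*o (W(o, n) = 4*(n + o) = 4*n + 4*o)
m = -1/16 (m = 2/(-32) = 2*(-1/32) = -1/16 ≈ -0.062500)
√(V + (m + W(4, 0))²) = √(-5681 + (-1/16 + (4*0 + 4*4))²) = √(-5681 + (-1/16 + (0 + 16))²) = √(-5681 + (-1/16 + 16)²) = √(-5681 + (255/16)²) = √(-5681 + 65025/256) = √(-1389311/256) = I*√1389311/16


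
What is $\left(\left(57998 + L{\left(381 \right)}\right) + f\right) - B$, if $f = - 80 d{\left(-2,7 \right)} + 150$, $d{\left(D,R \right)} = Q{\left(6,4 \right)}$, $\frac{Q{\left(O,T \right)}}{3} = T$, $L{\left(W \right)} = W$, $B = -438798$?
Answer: $496367$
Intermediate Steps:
$Q{\left(O,T \right)} = 3 T$
$d{\left(D,R \right)} = 12$ ($d{\left(D,R \right)} = 3 \cdot 4 = 12$)
$f = -810$ ($f = \left(-80\right) 12 + 150 = -960 + 150 = -810$)
$\left(\left(57998 + L{\left(381 \right)}\right) + f\right) - B = \left(\left(57998 + 381\right) - 810\right) - -438798 = \left(58379 - 810\right) + 438798 = 57569 + 438798 = 496367$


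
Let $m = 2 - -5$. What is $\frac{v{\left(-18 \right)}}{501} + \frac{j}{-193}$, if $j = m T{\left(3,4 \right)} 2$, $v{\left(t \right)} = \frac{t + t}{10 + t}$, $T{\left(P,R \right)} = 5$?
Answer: $- \frac{22801}{64462} \approx -0.35371$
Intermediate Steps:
$v{\left(t \right)} = \frac{2 t}{10 + t}$
$m = 7$ ($m = 2 + 5 = 7$)
$j = 70$ ($j = 7 \cdot 5 \cdot 2 = 35 \cdot 2 = 70$)
$\frac{v{\left(-18 \right)}}{501} + \frac{j}{-193} = \frac{2 \left(-18\right) \frac{1}{10 - 18}}{501} + \frac{70}{-193} = 2 \left(-18\right) \frac{1}{-8} \cdot \frac{1}{501} + 70 \left(- \frac{1}{193}\right) = 2 \left(-18\right) \left(- \frac{1}{8}\right) \frac{1}{501} - \frac{70}{193} = \frac{9}{2} \cdot \frac{1}{501} - \frac{70}{193} = \frac{3}{334} - \frac{70}{193} = - \frac{22801}{64462}$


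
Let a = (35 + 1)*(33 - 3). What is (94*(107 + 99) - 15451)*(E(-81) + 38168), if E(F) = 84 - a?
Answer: 145454036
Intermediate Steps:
a = 1080 (a = 36*30 = 1080)
E(F) = -996 (E(F) = 84 - 1*1080 = 84 - 1080 = -996)
(94*(107 + 99) - 15451)*(E(-81) + 38168) = (94*(107 + 99) - 15451)*(-996 + 38168) = (94*206 - 15451)*37172 = (19364 - 15451)*37172 = 3913*37172 = 145454036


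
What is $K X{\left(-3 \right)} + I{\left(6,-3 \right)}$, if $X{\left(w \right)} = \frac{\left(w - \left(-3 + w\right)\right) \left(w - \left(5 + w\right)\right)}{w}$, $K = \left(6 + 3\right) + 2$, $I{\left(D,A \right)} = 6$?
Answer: $61$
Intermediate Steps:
$K = 11$ ($K = 9 + 2 = 11$)
$X{\left(w \right)} = - \frac{15}{w}$ ($X{\left(w \right)} = \frac{3 \left(-5\right)}{w} = - \frac{15}{w}$)
$K X{\left(-3 \right)} + I{\left(6,-3 \right)} = 11 \left(- \frac{15}{-3}\right) + 6 = 11 \left(\left(-15\right) \left(- \frac{1}{3}\right)\right) + 6 = 11 \cdot 5 + 6 = 55 + 6 = 61$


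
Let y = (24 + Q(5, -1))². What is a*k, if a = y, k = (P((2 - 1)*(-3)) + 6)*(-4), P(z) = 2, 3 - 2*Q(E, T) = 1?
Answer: -20000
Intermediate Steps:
Q(E, T) = 1 (Q(E, T) = 3/2 - ½*1 = 3/2 - ½ = 1)
k = -32 (k = (2 + 6)*(-4) = 8*(-4) = -32)
y = 625 (y = (24 + 1)² = 25² = 625)
a = 625
a*k = 625*(-32) = -20000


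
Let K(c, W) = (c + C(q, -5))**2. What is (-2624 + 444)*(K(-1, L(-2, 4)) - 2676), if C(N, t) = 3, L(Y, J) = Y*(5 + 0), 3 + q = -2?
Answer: 5824960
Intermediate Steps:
q = -5 (q = -3 - 2 = -5)
L(Y, J) = 5*Y (L(Y, J) = Y*5 = 5*Y)
K(c, W) = (3 + c)**2 (K(c, W) = (c + 3)**2 = (3 + c)**2)
(-2624 + 444)*(K(-1, L(-2, 4)) - 2676) = (-2624 + 444)*((3 - 1)**2 - 2676) = -2180*(2**2 - 2676) = -2180*(4 - 2676) = -2180*(-2672) = 5824960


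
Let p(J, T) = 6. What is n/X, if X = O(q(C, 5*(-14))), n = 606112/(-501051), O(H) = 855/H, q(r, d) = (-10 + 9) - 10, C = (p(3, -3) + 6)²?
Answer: 6667232/428398605 ≈ 0.015563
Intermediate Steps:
C = 144 (C = (6 + 6)² = 12² = 144)
q(r, d) = -11 (q(r, d) = -1 - 10 = -11)
n = -606112/501051 (n = 606112*(-1/501051) = -606112/501051 ≈ -1.2097)
X = -855/11 (X = 855/(-11) = 855*(-1/11) = -855/11 ≈ -77.727)
n/X = -606112/(501051*(-855/11)) = -606112/501051*(-11/855) = 6667232/428398605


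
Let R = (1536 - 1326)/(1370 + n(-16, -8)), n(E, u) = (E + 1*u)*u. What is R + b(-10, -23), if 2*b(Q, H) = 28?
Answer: 11039/781 ≈ 14.134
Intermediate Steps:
n(E, u) = u*(E + u) (n(E, u) = (E + u)*u = u*(E + u))
R = 105/781 (R = (1536 - 1326)/(1370 - 8*(-16 - 8)) = 210/(1370 - 8*(-24)) = 210/(1370 + 192) = 210/1562 = 210*(1/1562) = 105/781 ≈ 0.13444)
b(Q, H) = 14 (b(Q, H) = (½)*28 = 14)
R + b(-10, -23) = 105/781 + 14 = 11039/781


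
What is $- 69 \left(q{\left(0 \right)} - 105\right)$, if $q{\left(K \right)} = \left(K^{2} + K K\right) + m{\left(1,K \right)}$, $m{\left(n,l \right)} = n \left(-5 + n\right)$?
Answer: $7521$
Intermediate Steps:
$q{\left(K \right)} = -4 + 2 K^{2}$ ($q{\left(K \right)} = \left(K^{2} + K K\right) + 1 \left(-5 + 1\right) = \left(K^{2} + K^{2}\right) + 1 \left(-4\right) = 2 K^{2} - 4 = -4 + 2 K^{2}$)
$- 69 \left(q{\left(0 \right)} - 105\right) = - 69 \left(\left(-4 + 2 \cdot 0^{2}\right) - 105\right) = - 69 \left(\left(-4 + 2 \cdot 0\right) - 105\right) = - 69 \left(\left(-4 + 0\right) - 105\right) = - 69 \left(-4 - 105\right) = \left(-69\right) \left(-109\right) = 7521$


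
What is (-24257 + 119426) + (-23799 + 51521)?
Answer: 122891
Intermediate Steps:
(-24257 + 119426) + (-23799 + 51521) = 95169 + 27722 = 122891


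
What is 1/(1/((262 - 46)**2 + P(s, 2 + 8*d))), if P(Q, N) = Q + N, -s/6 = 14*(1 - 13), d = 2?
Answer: 47682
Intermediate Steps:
s = 1008 (s = -84*(1 - 13) = -84*(-12) = -6*(-168) = 1008)
P(Q, N) = N + Q
1/(1/((262 - 46)**2 + P(s, 2 + 8*d))) = 1/(1/((262 - 46)**2 + ((2 + 8*2) + 1008))) = 1/(1/(216**2 + ((2 + 16) + 1008))) = 1/(1/(46656 + (18 + 1008))) = 1/(1/(46656 + 1026)) = 1/(1/47682) = 47682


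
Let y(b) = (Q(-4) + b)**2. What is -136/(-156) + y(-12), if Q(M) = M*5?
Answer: 39970/39 ≈ 1024.9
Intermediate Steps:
Q(M) = 5*M
y(b) = (-20 + b)**2 (y(b) = (5*(-4) + b)**2 = (-20 + b)**2)
-136/(-156) + y(-12) = -136/(-156) + (-20 - 12)**2 = -136*(-1/156) + (-32)**2 = 34/39 + 1024 = 39970/39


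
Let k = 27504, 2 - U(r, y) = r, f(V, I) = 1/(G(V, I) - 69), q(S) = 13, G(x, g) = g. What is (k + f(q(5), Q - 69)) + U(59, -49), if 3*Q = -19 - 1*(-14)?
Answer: 11500290/419 ≈ 27447.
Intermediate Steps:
Q = -5/3 (Q = (-19 - 1*(-14))/3 = (-19 + 14)/3 = (⅓)*(-5) = -5/3 ≈ -1.6667)
f(V, I) = 1/(-69 + I) (f(V, I) = 1/(I - 69) = 1/(-69 + I))
U(r, y) = 2 - r
(k + f(q(5), Q - 69)) + U(59, -49) = (27504 + 1/(-69 + (-5/3 - 69))) + (2 - 1*59) = (27504 + 1/(-69 - 212/3)) + (2 - 59) = (27504 + 1/(-419/3)) - 57 = (27504 - 3/419) - 57 = 11524173/419 - 57 = 11500290/419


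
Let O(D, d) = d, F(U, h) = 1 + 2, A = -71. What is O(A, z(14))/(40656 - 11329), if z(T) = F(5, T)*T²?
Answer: 588/29327 ≈ 0.020050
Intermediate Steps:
F(U, h) = 3
z(T) = 3*T²
O(A, z(14))/(40656 - 11329) = (3*14²)/(40656 - 11329) = (3*196)/29327 = 588*(1/29327) = 588/29327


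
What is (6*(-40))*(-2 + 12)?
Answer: -2400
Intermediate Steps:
(6*(-40))*(-2 + 12) = -240*10 = -2400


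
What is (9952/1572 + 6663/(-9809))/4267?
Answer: 21786233/16449016179 ≈ 0.0013245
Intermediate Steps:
(9952/1572 + 6663/(-9809))/4267 = (9952*(1/1572) + 6663*(-1/9809))*(1/4267) = (2488/393 - 6663/9809)*(1/4267) = (21786233/3854937)*(1/4267) = 21786233/16449016179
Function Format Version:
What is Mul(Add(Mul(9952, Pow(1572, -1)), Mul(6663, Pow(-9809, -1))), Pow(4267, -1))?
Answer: Rational(21786233, 16449016179) ≈ 0.0013245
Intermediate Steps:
Mul(Add(Mul(9952, Pow(1572, -1)), Mul(6663, Pow(-9809, -1))), Pow(4267, -1)) = Mul(Add(Mul(9952, Rational(1, 1572)), Mul(6663, Rational(-1, 9809))), Rational(1, 4267)) = Mul(Add(Rational(2488, 393), Rational(-6663, 9809)), Rational(1, 4267)) = Mul(Rational(21786233, 3854937), Rational(1, 4267)) = Rational(21786233, 16449016179)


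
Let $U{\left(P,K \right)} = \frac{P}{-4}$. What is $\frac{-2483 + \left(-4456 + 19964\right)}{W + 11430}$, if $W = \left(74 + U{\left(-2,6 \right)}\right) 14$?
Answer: $\frac{13025}{12473} \approx 1.0443$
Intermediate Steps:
$U{\left(P,K \right)} = - \frac{P}{4}$ ($U{\left(P,K \right)} = P \left(- \frac{1}{4}\right) = - \frac{P}{4}$)
$W = 1043$ ($W = \left(74 - - \frac{1}{2}\right) 14 = \left(74 + \frac{1}{2}\right) 14 = \frac{149}{2} \cdot 14 = 1043$)
$\frac{-2483 + \left(-4456 + 19964\right)}{W + 11430} = \frac{-2483 + \left(-4456 + 19964\right)}{1043 + 11430} = \frac{-2483 + 15508}{12473} = 13025 \cdot \frac{1}{12473} = \frac{13025}{12473}$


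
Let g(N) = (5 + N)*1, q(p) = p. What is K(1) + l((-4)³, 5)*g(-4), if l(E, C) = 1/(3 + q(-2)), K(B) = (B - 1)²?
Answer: 1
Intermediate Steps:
K(B) = (-1 + B)²
l(E, C) = 1 (l(E, C) = 1/(3 - 2) = 1/1 = 1)
g(N) = 5 + N
K(1) + l((-4)³, 5)*g(-4) = (-1 + 1)² + 1*(5 - 4) = 0² + 1*1 = 0 + 1 = 1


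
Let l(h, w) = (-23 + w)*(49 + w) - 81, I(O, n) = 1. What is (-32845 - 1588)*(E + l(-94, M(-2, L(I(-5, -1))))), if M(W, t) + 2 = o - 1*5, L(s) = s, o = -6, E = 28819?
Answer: -944910386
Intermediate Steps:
M(W, t) = -13 (M(W, t) = -2 + (-6 - 1*5) = -2 + (-6 - 5) = -2 - 11 = -13)
l(h, w) = -81 + (-23 + w)*(49 + w)
(-32845 - 1588)*(E + l(-94, M(-2, L(I(-5, -1))))) = (-32845 - 1588)*(28819 + (-1208 + (-13)**2 + 26*(-13))) = -34433*(28819 + (-1208 + 169 - 338)) = -34433*(28819 - 1377) = -34433*27442 = -944910386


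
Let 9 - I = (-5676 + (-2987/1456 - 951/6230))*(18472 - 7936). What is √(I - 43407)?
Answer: √8002733007276930/11570 ≈ 7731.9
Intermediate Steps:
I = 692181822039/11570 (I = 9 - (-5676 + (-2987/1456 - 951/6230))*(18472 - 7936) = 9 - (-5676 + (-2987*1/1456 - 951*1/6230))*10536 = 9 - (-5676 + (-2987/1456 - 951/6230))*10536 = 9 - (-5676 - 204017/92560)*10536 = 9 - (-525574577)*10536/92560 = 9 - 1*(-692181717909/11570) = 9 + 692181717909/11570 = 692181822039/11570 ≈ 5.9826e+7)
√(I - 43407) = √(692181822039/11570 - 43407) = √(691679603049/11570) = √8002733007276930/11570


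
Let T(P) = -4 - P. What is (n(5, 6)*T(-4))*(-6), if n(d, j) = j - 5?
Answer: 0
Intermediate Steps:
n(d, j) = -5 + j
(n(5, 6)*T(-4))*(-6) = ((-5 + 6)*(-4 - 1*(-4)))*(-6) = (1*(-4 + 4))*(-6) = (1*0)*(-6) = 0*(-6) = 0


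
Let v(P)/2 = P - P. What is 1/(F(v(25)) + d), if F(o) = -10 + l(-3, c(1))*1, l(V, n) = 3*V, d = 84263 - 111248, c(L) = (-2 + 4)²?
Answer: -1/27004 ≈ -3.7032e-5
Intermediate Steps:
c(L) = 4 (c(L) = 2² = 4)
d = -26985
v(P) = 0 (v(P) = 2*(P - P) = 2*0 = 0)
F(o) = -19 (F(o) = -10 + (3*(-3))*1 = -10 - 9*1 = -10 - 9 = -19)
1/(F(v(25)) + d) = 1/(-19 - 26985) = 1/(-27004) = -1/27004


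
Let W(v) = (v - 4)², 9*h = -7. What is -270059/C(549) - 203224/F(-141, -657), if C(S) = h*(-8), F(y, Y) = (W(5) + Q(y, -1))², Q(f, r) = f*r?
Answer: -12255151907/282296 ≈ -43412.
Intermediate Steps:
h = -7/9 (h = (⅑)*(-7) = -7/9 ≈ -0.77778)
W(v) = (-4 + v)²
F(y, Y) = (1 - y)² (F(y, Y) = ((-4 + 5)² + y*(-1))² = (1² - y)² = (1 - y)²)
C(S) = 56/9 (C(S) = -7/9*(-8) = 56/9)
-270059/C(549) - 203224/F(-141, -657) = -270059/56/9 - 203224/(1 - 1*(-141))² = -270059*9/56 - 203224/(1 + 141)² = -2430531/56 - 203224/(142²) = -2430531/56 - 203224/20164 = -2430531/56 - 203224*1/20164 = -2430531/56 - 50806/5041 = -12255151907/282296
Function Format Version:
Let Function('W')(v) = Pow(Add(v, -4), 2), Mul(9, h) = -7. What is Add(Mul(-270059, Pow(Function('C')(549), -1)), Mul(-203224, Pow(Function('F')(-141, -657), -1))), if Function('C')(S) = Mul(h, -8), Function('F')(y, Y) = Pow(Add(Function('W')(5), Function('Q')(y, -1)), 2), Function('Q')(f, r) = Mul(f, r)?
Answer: Rational(-12255151907, 282296) ≈ -43412.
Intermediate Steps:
h = Rational(-7, 9) (h = Mul(Rational(1, 9), -7) = Rational(-7, 9) ≈ -0.77778)
Function('W')(v) = Pow(Add(-4, v), 2)
Function('F')(y, Y) = Pow(Add(1, Mul(-1, y)), 2) (Function('F')(y, Y) = Pow(Add(Pow(Add(-4, 5), 2), Mul(y, -1)), 2) = Pow(Add(Pow(1, 2), Mul(-1, y)), 2) = Pow(Add(1, Mul(-1, y)), 2))
Function('C')(S) = Rational(56, 9) (Function('C')(S) = Mul(Rational(-7, 9), -8) = Rational(56, 9))
Add(Mul(-270059, Pow(Function('C')(549), -1)), Mul(-203224, Pow(Function('F')(-141, -657), -1))) = Add(Mul(-270059, Pow(Rational(56, 9), -1)), Mul(-203224, Pow(Pow(Add(1, Mul(-1, -141)), 2), -1))) = Add(Mul(-270059, Rational(9, 56)), Mul(-203224, Pow(Pow(Add(1, 141), 2), -1))) = Add(Rational(-2430531, 56), Mul(-203224, Pow(Pow(142, 2), -1))) = Add(Rational(-2430531, 56), Mul(-203224, Pow(20164, -1))) = Add(Rational(-2430531, 56), Mul(-203224, Rational(1, 20164))) = Add(Rational(-2430531, 56), Rational(-50806, 5041)) = Rational(-12255151907, 282296)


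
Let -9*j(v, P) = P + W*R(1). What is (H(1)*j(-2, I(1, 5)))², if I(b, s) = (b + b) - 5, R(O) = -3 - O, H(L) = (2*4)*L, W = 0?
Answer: 64/9 ≈ 7.1111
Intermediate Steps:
H(L) = 8*L
I(b, s) = -5 + 2*b (I(b, s) = 2*b - 5 = -5 + 2*b)
j(v, P) = -P/9 (j(v, P) = -(P + 0*(-3 - 1*1))/9 = -(P + 0*(-3 - 1))/9 = -(P + 0*(-4))/9 = -(P + 0)/9 = -P/9)
(H(1)*j(-2, I(1, 5)))² = ((8*1)*(-(-5 + 2*1)/9))² = (8*(-(-5 + 2)/9))² = (8*(-⅑*(-3)))² = (8*(⅓))² = (8/3)² = 64/9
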